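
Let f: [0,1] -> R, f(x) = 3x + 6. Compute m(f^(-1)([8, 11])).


f^(-1)([8, 11]) = {x : 8 <= 3x + 6 <= 11}
Solving: (8 - 6)/3 <= x <= (11 - 6)/3
= [0.666667, 1.666667]
Intersecting with [0,1]: [0.666667, 1]
Measure = 1 - 0.666667 = 0.333333


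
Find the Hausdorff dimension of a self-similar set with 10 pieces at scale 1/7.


For a self-similar set with N copies scaled by 1/r:
dim_H = log(N)/log(r) = log(10)/log(7)
= 2.302585/1.94591
= 1.183295


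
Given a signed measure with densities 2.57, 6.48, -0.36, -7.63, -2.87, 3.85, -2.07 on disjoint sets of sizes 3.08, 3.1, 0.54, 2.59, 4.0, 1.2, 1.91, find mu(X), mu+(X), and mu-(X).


Step 1: Compute signed measure on each set:
  Set 1: 2.57 * 3.08 = 7.9156
  Set 2: 6.48 * 3.1 = 20.088
  Set 3: -0.36 * 0.54 = -0.1944
  Set 4: -7.63 * 2.59 = -19.7617
  Set 5: -2.87 * 4.0 = -11.48
  Set 6: 3.85 * 1.2 = 4.62
  Set 7: -2.07 * 1.91 = -3.9537
Step 2: Total signed measure = (7.9156) + (20.088) + (-0.1944) + (-19.7617) + (-11.48) + (4.62) + (-3.9537)
     = -2.7662
Step 3: Positive part mu+(X) = sum of positive contributions = 32.6236
Step 4: Negative part mu-(X) = |sum of negative contributions| = 35.3898


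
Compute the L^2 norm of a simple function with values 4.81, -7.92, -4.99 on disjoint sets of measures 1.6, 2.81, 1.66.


Step 1: Compute |f_i|^2 for each value:
  |4.81|^2 = 23.1361
  |-7.92|^2 = 62.7264
  |-4.99|^2 = 24.9001
Step 2: Multiply by measures and sum:
  23.1361 * 1.6 = 37.01776
  62.7264 * 2.81 = 176.261184
  24.9001 * 1.66 = 41.334166
Sum = 37.01776 + 176.261184 + 41.334166 = 254.61311
Step 3: Take the p-th root:
||f||_2 = (254.61311)^(1/2) = 15.956601


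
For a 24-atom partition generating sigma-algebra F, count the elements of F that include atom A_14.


Each element of F is a union of some subset S of the 24 atoms.
The element contains A_14 iff A_14 is in S.
So we count subsets S of {A_1,...,A_24} with A_14 in S: choose freely among the other 23 atoms.
Count = 2^(24-1) = 2^23 = 8388608.


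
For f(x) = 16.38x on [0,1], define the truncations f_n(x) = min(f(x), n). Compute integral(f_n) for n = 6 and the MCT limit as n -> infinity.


f(x) = 16.38x on [0,1]; f_n(x) = min(16.38x, n). At n = 6:
Step 1: f(x) reaches 6 at x = 6/16.38 = 0.3663
Step 2: integral(f_6) = integral(16.38x, 0, 0.3663) + integral(6, 0.3663, 1)
       = 16.38*0.3663^2/2 + 6*(1 - 0.3663)
       = 1.098901 + 3.802198
       = 4.901099
Step 3: As n -> infinity, f_n increases to f, so by MCT integral(f_n) -> integral(f) = 16.38/2 = 8.19.
Convergence: integral(f_6) = 4.901099 -> 8.19 as n -> infinity


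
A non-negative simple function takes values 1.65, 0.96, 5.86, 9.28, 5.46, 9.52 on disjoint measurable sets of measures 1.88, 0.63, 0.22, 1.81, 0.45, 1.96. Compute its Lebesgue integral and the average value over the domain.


Step 1: Integral = sum(value_i * measure_i)
= 1.65*1.88 + 0.96*0.63 + 5.86*0.22 + 9.28*1.81 + 5.46*0.45 + 9.52*1.96
= 3.102 + 0.6048 + 1.2892 + 16.7968 + 2.457 + 18.6592
= 42.909
Step 2: Total measure of domain = 1.88 + 0.63 + 0.22 + 1.81 + 0.45 + 1.96 = 6.95
Step 3: Average value = 42.909 / 6.95 = 6.173957


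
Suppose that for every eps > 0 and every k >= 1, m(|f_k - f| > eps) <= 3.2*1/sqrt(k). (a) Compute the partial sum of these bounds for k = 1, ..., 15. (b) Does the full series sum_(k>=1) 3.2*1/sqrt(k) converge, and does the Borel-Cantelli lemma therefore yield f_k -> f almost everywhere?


Step 1: List the terms 3.2*1/sqrt(k) for k = 1 to 15:
  k=1: 3.2
  k=2: 2.262742
  k=3: 1.847521
  k=4: 1.6
  k=5: 1.431084
  k=6: 1.306395
  k=7: 1.209486
  k=8: 1.131371
  k=9: 1.066667
  k=10: 1.011929
  k=11: 0.964836
  k=12: 0.92376
  k=13: 0.88752
  k=14: 0.855236
  k=15: 0.826236
Step 2: Partial sum = 3.2 + 2.262742 + 1.847521 + 1.6 + 1.431084 + 1.306395 + 1.209486 + 1.131371 + 1.066667 + 1.011929 + 0.964836 + 0.92376 + 0.88752 + 0.855236 + 0.826236
     = 20.524783
Step 3: The full series sum_(k>=1) 3.2*1/sqrt(k) diverges (p-series with p = 1/2 <= 1; a nonzero constant multiple of a divergent series diverges).
Step 4: The (first) Borel-Cantelli lemma requires a summable sequence of measures, so it does not apply here;
        from this bound alone no conclusion about a.e. convergence can be drawn (convergence in measure still
        gives an a.e.-convergent subsequence, but not a.e. convergence of the whole sequence).
Conclusion: series diverges; Borel-Cantelli is inconclusive about a.e. convergence of f_k.


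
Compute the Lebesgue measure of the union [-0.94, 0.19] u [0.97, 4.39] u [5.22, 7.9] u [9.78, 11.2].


For pairwise disjoint intervals, m(union) = sum of lengths.
= (0.19 - -0.94) + (4.39 - 0.97) + (7.9 - 5.22) + (11.2 - 9.78)
= 1.13 + 3.42 + 2.68 + 1.42
= 8.65


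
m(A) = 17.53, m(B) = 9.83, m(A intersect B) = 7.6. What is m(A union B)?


By inclusion-exclusion: m(A u B) = m(A) + m(B) - m(A n B)
= 17.53 + 9.83 - 7.6
= 19.76


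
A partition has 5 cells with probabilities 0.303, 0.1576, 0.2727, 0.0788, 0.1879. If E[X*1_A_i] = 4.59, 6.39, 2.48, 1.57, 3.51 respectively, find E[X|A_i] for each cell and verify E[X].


For each cell A_i: E[X|A_i] = E[X*1_A_i] / P(A_i)
Step 1: E[X|A_1] = 4.59 / 0.303 = 15.148515
Step 2: E[X|A_2] = 6.39 / 0.1576 = 40.545685
Step 3: E[X|A_3] = 2.48 / 0.2727 = 9.094243
Step 4: E[X|A_4] = 1.57 / 0.0788 = 19.923858
Step 5: E[X|A_5] = 3.51 / 0.1879 = 18.680149
Verification: E[X] = sum E[X*1_A_i] = 4.59 + 6.39 + 2.48 + 1.57 + 3.51 = 18.54


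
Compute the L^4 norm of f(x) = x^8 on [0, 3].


Step 1: ||f||_4 = (integral_0^3 |x^8|^4 dx)^(1/4)
     = (integral_0^3 x^32 dx)^(1/4)
Step 2: integral_0^3 x^32 dx = [x^33/(33)] from 0 to 3 = 3^33/33
     = 5559060566555523/33 = 1.684564e+14
Step 3: ||f||_4 = (1.684564e+14)^(1/4) = 3602.648294


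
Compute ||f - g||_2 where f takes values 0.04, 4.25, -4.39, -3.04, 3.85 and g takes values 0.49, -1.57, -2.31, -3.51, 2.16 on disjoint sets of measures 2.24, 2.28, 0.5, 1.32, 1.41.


Step 1: Compute differences f_i - g_i:
  0.04 - 0.49 = -0.45
  4.25 - -1.57 = 5.82
  -4.39 - -2.31 = -2.08
  -3.04 - -3.51 = 0.47
  3.85 - 2.16 = 1.69
Step 2: Compute |diff|^2 * measure for each set:
  |-0.45|^2 * 2.24 = 0.2025 * 2.24 = 0.4536
  |5.82|^2 * 2.28 = 33.8724 * 2.28 = 77.229072
  |-2.08|^2 * 0.5 = 4.3264 * 0.5 = 2.1632
  |0.47|^2 * 1.32 = 0.2209 * 1.32 = 0.291588
  |1.69|^2 * 1.41 = 2.8561 * 1.41 = 4.027101
Step 3: Sum = 84.164561
Step 4: ||f-g||_2 = (84.164561)^(1/2) = 9.174125


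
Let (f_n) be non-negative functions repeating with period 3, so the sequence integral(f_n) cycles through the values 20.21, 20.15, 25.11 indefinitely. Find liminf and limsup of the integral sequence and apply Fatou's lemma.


The sequence (integral(f_n)) is periodic with period 3, repeating the values 20.21, 20.15, 25.11 indefinitely.
Step 1: For a periodic sequence, every tail (a_m, a_(m+1), ...) contains all 3 period values infinitely often.
Step 2: Hence inf of every tail = min of the period values = min(20.21, 20.15, 25.11) = 20.15.
        liminf_n integral(f_n) = sup over m of (inf of tail from m) = 20.15.
Step 3: Similarly sup of every tail = max of the period values = 25.11.
        limsup_n integral(f_n) = 25.11.
Step 4: Fatou's lemma: integral(liminf_n f_n) <= liminf_n integral(f_n) = 20.15.
        So the integral of the pointwise liminf is at most 20.15.


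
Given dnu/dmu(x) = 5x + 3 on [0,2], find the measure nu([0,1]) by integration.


nu(A) = integral_A (dnu/dmu) dmu = integral_0^1 (5x + 3) dx
Step 1: Antiderivative F(x) = (5/2)x^2 + 3x
Step 2: F(1) = (5/2)*1^2 + 3*1 = 2.5 + 3 = 5.5
Step 3: F(0) = (5/2)*0^2 + 3*0 = 0.0 + 0 = 0.0
Step 4: nu([0,1]) = F(1) - F(0) = 5.5 - 0.0 = 5.5


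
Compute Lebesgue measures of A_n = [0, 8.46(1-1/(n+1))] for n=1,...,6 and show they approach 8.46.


By continuity of measure from below: if A_n increases to A, then m(A_n) -> m(A).
Here A = [0, 8.46], so m(A) = 8.46
Step 1: a_1 = 8.46*(1 - 1/2) = 4.23, m(A_1) = 4.23
Step 2: a_2 = 8.46*(1 - 1/3) = 5.64, m(A_2) = 5.64
Step 3: a_3 = 8.46*(1 - 1/4) = 6.345, m(A_3) = 6.345
Step 4: a_4 = 8.46*(1 - 1/5) = 6.768, m(A_4) = 6.768
Step 5: a_5 = 8.46*(1 - 1/6) = 7.05, m(A_5) = 7.05
Step 6: a_6 = 8.46*(1 - 1/7) = 7.2514, m(A_6) = 7.2514
Limit: m(A_n) -> m([0,8.46]) = 8.46


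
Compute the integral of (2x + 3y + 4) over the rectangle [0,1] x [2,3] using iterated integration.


By Fubini, integrate in x first, then y.
Step 1: Fix y, integrate over x in [0,1]:
  integral(2x + 3y + 4, x=0..1)
  = 2*(1^2 - 0^2)/2 + (3y + 4)*(1 - 0)
  = 1 + (3y + 4)*1
  = 1 + 3y + 4
  = 5 + 3y
Step 2: Integrate over y in [2,3]:
  integral(5 + 3y, y=2..3)
  = 5*1 + 3*(3^2 - 2^2)/2
  = 5 + 7.5
  = 12.5


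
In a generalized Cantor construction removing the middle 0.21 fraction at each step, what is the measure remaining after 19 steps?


Step 1: At each step, fraction remaining = 1 - 0.21 = 0.79
Step 2: After 19 steps, measure = (0.79)^19
Result = 0.011348


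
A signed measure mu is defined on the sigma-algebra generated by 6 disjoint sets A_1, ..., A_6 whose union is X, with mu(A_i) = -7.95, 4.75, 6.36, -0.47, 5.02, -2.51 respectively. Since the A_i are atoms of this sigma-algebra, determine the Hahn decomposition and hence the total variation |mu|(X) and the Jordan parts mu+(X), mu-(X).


Step 1: Every measurable set is a union of atoms (the cells / points), so a Hahn decomposition is
  obtained by grouping atoms by sign: P = union of atoms with mu > 0, N = union of the remaining atoms.
  Atoms in P (indices): 2, 3, 5;  atoms in N (indices): 1, 4, 6
  Positive values: 4.75, 6.36, 5.02
  Negative values: -7.95, -0.47, -2.51
Step 2: mu+(X) = mu(P) = sum of positive atom values = 16.13
Step 3: mu-(X) = -mu(N) = sum of |negative atom values| = 10.93
Step 4: |mu|(X) = mu+(X) + mu-(X) = 16.13 + 10.93 = 27.06


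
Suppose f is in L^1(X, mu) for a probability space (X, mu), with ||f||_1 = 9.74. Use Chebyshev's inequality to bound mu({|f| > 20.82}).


Chebyshev/Markov inequality: mu(|f| > eps) <= (||f||_p / eps)^p
Step 1: ||f||_1 / eps = 9.74 / 20.82 = 0.467819
Step 2: Raise to power p = 1:
  (0.467819)^1 = 0.467819
Step 3: Therefore mu(|f| > 20.82) <= 0.467819


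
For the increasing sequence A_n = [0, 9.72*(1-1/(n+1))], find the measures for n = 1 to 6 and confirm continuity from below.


By continuity of measure from below: if A_n increases to A, then m(A_n) -> m(A).
Here A = [0, 9.72], so m(A) = 9.72
Step 1: a_1 = 9.72*(1 - 1/2) = 4.86, m(A_1) = 4.86
Step 2: a_2 = 9.72*(1 - 1/3) = 6.48, m(A_2) = 6.48
Step 3: a_3 = 9.72*(1 - 1/4) = 7.29, m(A_3) = 7.29
Step 4: a_4 = 9.72*(1 - 1/5) = 7.776, m(A_4) = 7.776
Step 5: a_5 = 9.72*(1 - 1/6) = 8.1, m(A_5) = 8.1
Step 6: a_6 = 9.72*(1 - 1/7) = 8.3314, m(A_6) = 8.3314
Limit: m(A_n) -> m([0,9.72]) = 9.72


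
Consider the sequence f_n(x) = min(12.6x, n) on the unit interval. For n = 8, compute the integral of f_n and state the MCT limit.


f(x) = 12.6x on [0,1]; f_n(x) = min(12.6x, n). At n = 8:
Step 1: f(x) reaches 8 at x = 8/12.6 = 0.634921
Step 2: integral(f_8) = integral(12.6x, 0, 0.634921) + integral(8, 0.634921, 1)
       = 12.6*0.634921^2/2 + 8*(1 - 0.634921)
       = 2.539683 + 2.920635
       = 5.460317
Step 3: As n -> infinity, f_n increases to f, so by MCT integral(f_n) -> integral(f) = 12.6/2 = 6.3.
Convergence: integral(f_8) = 5.460317 -> 6.3 as n -> infinity


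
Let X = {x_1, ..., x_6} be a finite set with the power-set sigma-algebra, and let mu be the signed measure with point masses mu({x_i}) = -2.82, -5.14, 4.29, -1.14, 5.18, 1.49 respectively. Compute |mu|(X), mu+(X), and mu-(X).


Step 1: Every measurable set is a union of atoms (the cells / points), so a Hahn decomposition is
  obtained by grouping atoms by sign: P = union of atoms with mu > 0, N = union of the remaining atoms.
  Atoms in P (indices): 3, 5, 6;  atoms in N (indices): 1, 2, 4
  Positive values: 4.29, 5.18, 1.49
  Negative values: -2.82, -5.14, -1.14
Step 2: mu+(X) = mu(P) = sum of positive atom values = 10.96
Step 3: mu-(X) = -mu(N) = sum of |negative atom values| = 9.1
Step 4: |mu|(X) = mu+(X) + mu-(X) = 10.96 + 9.1 = 20.06


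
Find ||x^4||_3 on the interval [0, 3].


Step 1: ||f||_3 = (integral_0^3 |x^4|^3 dx)^(1/3)
     = (integral_0^3 x^12 dx)^(1/3)
Step 2: integral_0^3 x^12 dx = [x^13/(13)] from 0 to 3 = 3^13/13
     = 1594323/13 = 122640.230769
Step 3: ||f||_3 = (122640.230769)^(1/3) = 49.683363


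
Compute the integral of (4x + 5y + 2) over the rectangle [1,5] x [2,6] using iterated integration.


By Fubini, integrate in x first, then y.
Step 1: Fix y, integrate over x in [1,5]:
  integral(4x + 5y + 2, x=1..5)
  = 4*(5^2 - 1^2)/2 + (5y + 2)*(5 - 1)
  = 48 + (5y + 2)*4
  = 48 + 20y + 8
  = 56 + 20y
Step 2: Integrate over y in [2,6]:
  integral(56 + 20y, y=2..6)
  = 56*4 + 20*(6^2 - 2^2)/2
  = 224 + 320
  = 544


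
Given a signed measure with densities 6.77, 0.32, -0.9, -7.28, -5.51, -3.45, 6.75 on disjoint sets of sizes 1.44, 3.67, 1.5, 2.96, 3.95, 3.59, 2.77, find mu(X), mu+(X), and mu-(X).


Step 1: Compute signed measure on each set:
  Set 1: 6.77 * 1.44 = 9.7488
  Set 2: 0.32 * 3.67 = 1.1744
  Set 3: -0.9 * 1.5 = -1.35
  Set 4: -7.28 * 2.96 = -21.5488
  Set 5: -5.51 * 3.95 = -21.7645
  Set 6: -3.45 * 3.59 = -12.3855
  Set 7: 6.75 * 2.77 = 18.6975
Step 2: Total signed measure = (9.7488) + (1.1744) + (-1.35) + (-21.5488) + (-21.7645) + (-12.3855) + (18.6975)
     = -27.4281
Step 3: Positive part mu+(X) = sum of positive contributions = 29.6207
Step 4: Negative part mu-(X) = |sum of negative contributions| = 57.0488


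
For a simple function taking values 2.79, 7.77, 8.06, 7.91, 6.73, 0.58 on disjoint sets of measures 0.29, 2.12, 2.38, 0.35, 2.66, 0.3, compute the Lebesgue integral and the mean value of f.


Step 1: Integral = sum(value_i * measure_i)
= 2.79*0.29 + 7.77*2.12 + 8.06*2.38 + 7.91*0.35 + 6.73*2.66 + 0.58*0.3
= 0.8091 + 16.4724 + 19.1828 + 2.7685 + 17.9018 + 0.174
= 57.3086
Step 2: Total measure of domain = 0.29 + 2.12 + 2.38 + 0.35 + 2.66 + 0.3 = 8.1
Step 3: Average value = 57.3086 / 8.1 = 7.075136


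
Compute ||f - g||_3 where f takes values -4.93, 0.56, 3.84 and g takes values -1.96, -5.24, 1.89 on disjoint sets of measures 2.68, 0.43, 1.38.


Step 1: Compute differences f_i - g_i:
  -4.93 - -1.96 = -2.97
  0.56 - -5.24 = 5.8
  3.84 - 1.89 = 1.95
Step 2: Compute |diff|^3 * measure for each set:
  |-2.97|^3 * 2.68 = 26.198073 * 2.68 = 70.210836
  |5.8|^3 * 0.43 = 195.112 * 0.43 = 83.89816
  |1.95|^3 * 1.38 = 7.414875 * 1.38 = 10.232527
Step 3: Sum = 164.341523
Step 4: ||f-g||_3 = (164.341523)^(1/3) = 5.477501


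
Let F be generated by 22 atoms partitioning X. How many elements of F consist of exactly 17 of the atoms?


Each element of F is a union of some subset of the 22 atoms.
Elements that are unions of exactly 17 atoms correspond to 17-element subsets of the 22 atoms.
Count = C(22, 17) = 22! / (17! * 5!) = 26334.


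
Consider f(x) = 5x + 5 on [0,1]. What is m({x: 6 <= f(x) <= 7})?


f^(-1)([6, 7]) = {x : 6 <= 5x + 5 <= 7}
Solving: (6 - 5)/5 <= x <= (7 - 5)/5
= [0.2, 0.4]
Intersecting with [0,1]: [0.2, 0.4]
Measure = 0.4 - 0.2 = 0.2


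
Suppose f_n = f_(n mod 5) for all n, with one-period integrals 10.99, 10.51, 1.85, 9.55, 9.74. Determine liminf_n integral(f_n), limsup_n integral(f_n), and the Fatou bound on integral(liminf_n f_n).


The sequence (integral(f_n)) is periodic with period 5, repeating the values 10.99, 10.51, 1.85, 9.55, 9.74 indefinitely.
Step 1: For a periodic sequence, every tail (a_m, a_(m+1), ...) contains all 5 period values infinitely often.
Step 2: Hence inf of every tail = min of the period values = min(10.99, 10.51, 1.85, 9.55, 9.74) = 1.85.
        liminf_n integral(f_n) = sup over m of (inf of tail from m) = 1.85.
Step 3: Similarly sup of every tail = max of the period values = 10.99.
        limsup_n integral(f_n) = 10.99.
Step 4: Fatou's lemma: integral(liminf_n f_n) <= liminf_n integral(f_n) = 1.85.
        So the integral of the pointwise liminf is at most 1.85.


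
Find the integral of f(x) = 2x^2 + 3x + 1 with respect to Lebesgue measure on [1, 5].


The Lebesgue integral of a Riemann-integrable function agrees with the Riemann integral.
Antiderivative F(x) = (2/3)x^3 + (3/2)x^2 + 1x
F(5) = (2/3)*5^3 + (3/2)*5^2 + 1*5
     = (2/3)*125 + (3/2)*25 + 1*5
     = 83.333333 + 37.5 + 5
     = 125.833333
F(1) = 3.166667
Integral = F(5) - F(1) = 125.833333 - 3.166667 = 122.666667


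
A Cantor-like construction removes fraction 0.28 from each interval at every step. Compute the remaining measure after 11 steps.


Step 1: At each step, fraction remaining = 1 - 0.28 = 0.72
Step 2: After 11 steps, measure = (0.72)^11
Result = 0.026956


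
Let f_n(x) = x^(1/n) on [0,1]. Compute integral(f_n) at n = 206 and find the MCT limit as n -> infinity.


At n = 206: f_206(x) = x^(1/206).
Step 1: integral(x^(1/206), 0, 1) = [x^(1/206+1) / (1/206+1)] from 0 to 1
     = 1 / (1/206 + 1) = 1 / ((206+1)/206) = 206/(206+1)
     = 206/207 = 0.995169
Step 2: As n -> infinity, f_n(x) = x^(1/n) -> 1 for x in (0,1], and f_n is increasing in n.
By MCT, lim_n integral(f_n) = integral(lim_n f_n) = integral(1, 0, 1) = 1.
Step 3: Verify convergence: 206/207 = 0.995169 -> 1


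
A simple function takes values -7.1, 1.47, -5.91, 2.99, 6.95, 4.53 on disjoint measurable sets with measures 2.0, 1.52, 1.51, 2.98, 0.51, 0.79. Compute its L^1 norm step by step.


Step 1: Compute |f_i|^1 for each value:
  |-7.1|^1 = 7.1
  |1.47|^1 = 1.47
  |-5.91|^1 = 5.91
  |2.99|^1 = 2.99
  |6.95|^1 = 6.95
  |4.53|^1 = 4.53
Step 2: Multiply by measures and sum:
  7.1 * 2.0 = 14.2
  1.47 * 1.52 = 2.2344
  5.91 * 1.51 = 8.9241
  2.99 * 2.98 = 8.9102
  6.95 * 0.51 = 3.5445
  4.53 * 0.79 = 3.5787
Sum = 14.2 + 2.2344 + 8.9241 + 8.9102 + 3.5445 + 3.5787 = 41.3919
Step 3: Take the p-th root:
||f||_1 = (41.3919)^(1/1) = 41.3919


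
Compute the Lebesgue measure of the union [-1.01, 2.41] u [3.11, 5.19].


For pairwise disjoint intervals, m(union) = sum of lengths.
= (2.41 - -1.01) + (5.19 - 3.11)
= 3.42 + 2.08
= 5.5


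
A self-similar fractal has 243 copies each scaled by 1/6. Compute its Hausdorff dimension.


For a self-similar set with N copies scaled by 1/r:
dim_H = log(N)/log(r) = log(243)/log(6)
= 5.493061/1.791759
= 3.065736


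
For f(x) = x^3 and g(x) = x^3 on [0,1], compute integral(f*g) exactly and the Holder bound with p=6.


Step 1: Exact integral of f*g = integral(x^6, 0, 1) = 1/7
     = 0.142857
Step 2: Holder bound with p=6, q=1.2:
  ||f||_p = (integral x^18 dx)^(1/6) = (1/19)^(1/6) = 0.612173
  ||g||_q = (integral x^3.6 dx)^(1/1.2) = (1/4.6)^(1/1.2) = 0.280351
Step 3: Holder bound = ||f||_p * ||g||_q = 0.612173 * 0.280351 = 0.171623
Verification: 0.142857 <= 0.171623 (Holder holds)


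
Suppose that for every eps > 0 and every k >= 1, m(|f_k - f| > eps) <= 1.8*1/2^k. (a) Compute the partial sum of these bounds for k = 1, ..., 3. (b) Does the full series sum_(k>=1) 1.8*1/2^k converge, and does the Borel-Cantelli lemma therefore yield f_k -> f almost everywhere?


Step 1: List the terms 1.8*1/2^k for k = 1 to 3:
  k=1: 0.9
  k=2: 0.45
  k=3: 0.225
Step 2: Partial sum = 0.9 + 0.45 + 0.225
     = 1.575
Step 3: The full series sum_(k>=1) 1.8*1/2^k converges (geometric series with ratio 1/2 < 1; a constant multiple of a convergent series converges).
Step 4: Fix eps > 0. Since sum_k m(|f_k - f| > eps) < infinity, the Borel-Cantelli lemma gives
        m(limsup_k {|f_k - f| > eps}) = 0, i.e. for a.e. x, |f_k(x) - f(x)| <= eps for all large k.
        Applying this with eps = 1/j for j = 1, 2, ... and intersecting the countably many full-measure sets,
        for a.e. x we get limsup_k |f_k(x) - f(x)| <= 1/j for every j, hence f_k -> f almost everywhere.
Conclusion: series converges; Borel-Cantelli yields f_k -> f a.e.


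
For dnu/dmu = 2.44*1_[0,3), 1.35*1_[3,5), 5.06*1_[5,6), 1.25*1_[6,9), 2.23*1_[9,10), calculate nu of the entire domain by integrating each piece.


Integrate each piece of the Radon-Nikodym derivative:
Step 1: integral_0^3 2.44 dx = 2.44*(3-0) = 2.44*3 = 7.32
Step 2: integral_3^5 1.35 dx = 1.35*(5-3) = 1.35*2 = 2.7
Step 3: integral_5^6 5.06 dx = 5.06*(6-5) = 5.06*1 = 5.06
Step 4: integral_6^9 1.25 dx = 1.25*(9-6) = 1.25*3 = 3.75
Step 5: integral_9^10 2.23 dx = 2.23*(10-9) = 2.23*1 = 2.23
Total: 7.32 + 2.7 + 5.06 + 3.75 + 2.23 = 21.06


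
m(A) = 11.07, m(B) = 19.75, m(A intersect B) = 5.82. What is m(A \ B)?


m(A \ B) = m(A) - m(A n B)
= 11.07 - 5.82
= 5.25


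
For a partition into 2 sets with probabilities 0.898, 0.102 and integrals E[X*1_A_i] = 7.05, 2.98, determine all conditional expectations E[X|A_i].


For each cell A_i: E[X|A_i] = E[X*1_A_i] / P(A_i)
Step 1: E[X|A_1] = 7.05 / 0.898 = 7.85078
Step 2: E[X|A_2] = 2.98 / 0.102 = 29.215686
Verification: E[X] = sum E[X*1_A_i] = 7.05 + 2.98 = 10.03


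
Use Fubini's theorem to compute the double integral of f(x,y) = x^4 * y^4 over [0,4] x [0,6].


By Fubini's theorem, the double integral factors as a product of single integrals:
Step 1: integral_0^4 x^4 dx = [x^5/5] from 0 to 4
     = 4^5/5 = 204.8
Step 2: integral_0^6 y^4 dy = [y^5/5] from 0 to 6
     = 6^5/5 = 1555.2
Step 3: Double integral = 204.8 * 1555.2 = 318504.96


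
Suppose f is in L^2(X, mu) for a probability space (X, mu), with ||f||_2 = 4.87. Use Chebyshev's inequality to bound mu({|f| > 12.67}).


Chebyshev/Markov inequality: mu(|f| > eps) <= (||f||_p / eps)^p
Step 1: ||f||_2 / eps = 4.87 / 12.67 = 0.384373
Step 2: Raise to power p = 2:
  (0.384373)^2 = 0.147742
Step 3: Therefore mu(|f| > 12.67) <= 0.147742


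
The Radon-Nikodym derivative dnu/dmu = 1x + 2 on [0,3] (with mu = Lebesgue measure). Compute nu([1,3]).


nu(A) = integral_A (dnu/dmu) dmu = integral_1^3 (1x + 2) dx
Step 1: Antiderivative F(x) = (1/2)x^2 + 2x
Step 2: F(3) = (1/2)*3^2 + 2*3 = 4.5 + 6 = 10.5
Step 3: F(1) = (1/2)*1^2 + 2*1 = 0.5 + 2 = 2.5
Step 4: nu([1,3]) = F(3) - F(1) = 10.5 - 2.5 = 8


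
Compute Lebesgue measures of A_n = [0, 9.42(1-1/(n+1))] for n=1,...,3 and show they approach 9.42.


By continuity of measure from below: if A_n increases to A, then m(A_n) -> m(A).
Here A = [0, 9.42], so m(A) = 9.42
Step 1: a_1 = 9.42*(1 - 1/2) = 4.71, m(A_1) = 4.71
Step 2: a_2 = 9.42*(1 - 1/3) = 6.28, m(A_2) = 6.28
Step 3: a_3 = 9.42*(1 - 1/4) = 7.065, m(A_3) = 7.065
Limit: m(A_n) -> m([0,9.42]) = 9.42


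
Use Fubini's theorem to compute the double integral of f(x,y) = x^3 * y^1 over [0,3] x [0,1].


By Fubini's theorem, the double integral factors as a product of single integrals:
Step 1: integral_0^3 x^3 dx = [x^4/4] from 0 to 3
     = 3^4/4 = 20.25
Step 2: integral_0^1 y^1 dy = [y^2/2] from 0 to 1
     = 1^2/2 = 0.5
Step 3: Double integral = 20.25 * 0.5 = 10.125


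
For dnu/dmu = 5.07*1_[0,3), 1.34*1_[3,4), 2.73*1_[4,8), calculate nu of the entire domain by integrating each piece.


Integrate each piece of the Radon-Nikodym derivative:
Step 1: integral_0^3 5.07 dx = 5.07*(3-0) = 5.07*3 = 15.21
Step 2: integral_3^4 1.34 dx = 1.34*(4-3) = 1.34*1 = 1.34
Step 3: integral_4^8 2.73 dx = 2.73*(8-4) = 2.73*4 = 10.92
Total: 15.21 + 1.34 + 10.92 = 27.47


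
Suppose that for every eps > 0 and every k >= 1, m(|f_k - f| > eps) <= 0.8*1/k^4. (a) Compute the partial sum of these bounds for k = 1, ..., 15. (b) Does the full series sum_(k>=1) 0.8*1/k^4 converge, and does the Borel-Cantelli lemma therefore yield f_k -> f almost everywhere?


Step 1: List the terms 0.8*1/k^4 for k = 1 to 15:
  k=1: 0.8
  k=2: 0.05
  k=3: 0.009877
  k=4: 0.003125
  k=5: 0.00128
  k=6: 6.172840e-04
  k=7: 3.331945e-04
  k=8: 1.953125e-04
  k=9: 1.219326e-04
  k=10: 8.000000e-05
  k=11: 5.464108e-05
  k=12: 3.858025e-05
  k=13: 2.801022e-05
  k=14: 2.082466e-05
  k=15: 1.580247e-05
Step 2: Partial sum = 0.8 + 0.05 + 0.009877 + 0.003125 + 0.00128 + 6.172840e-04 + 3.331945e-04 + 1.953125e-04 + 1.219326e-04 + 8.000000e-05 + 5.464108e-05 + 3.858025e-05 + 2.801022e-05 + 2.082466e-05 + 1.580247e-05
     = 0.865787
Step 3: The full series sum_(k>=1) 0.8*1/k^4 converges (p-series with p = 4 > 1; a constant multiple of a convergent series converges).
Step 4: Fix eps > 0. Since sum_k m(|f_k - f| > eps) < infinity, the Borel-Cantelli lemma gives
        m(limsup_k {|f_k - f| > eps}) = 0, i.e. for a.e. x, |f_k(x) - f(x)| <= eps for all large k.
        Applying this with eps = 1/j for j = 1, 2, ... and intersecting the countably many full-measure sets,
        for a.e. x we get limsup_k |f_k(x) - f(x)| <= 1/j for every j, hence f_k -> f almost everywhere.
Conclusion: series converges; Borel-Cantelli yields f_k -> f a.e.


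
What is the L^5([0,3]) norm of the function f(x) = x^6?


Step 1: ||f||_5 = (integral_0^3 |x^6|^5 dx)^(1/5)
     = (integral_0^3 x^30 dx)^(1/5)
Step 2: integral_0^3 x^30 dx = [x^31/(31)] from 0 to 3 = 3^31/31
     = 617673396283947/31 = 1.992495e+13
Step 3: ||f||_5 = (1.992495e+13)^(1/5) = 456.96132


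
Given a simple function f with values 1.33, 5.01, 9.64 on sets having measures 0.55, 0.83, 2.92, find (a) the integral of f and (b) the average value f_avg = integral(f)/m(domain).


Step 1: Integral = sum(value_i * measure_i)
= 1.33*0.55 + 5.01*0.83 + 9.64*2.92
= 0.7315 + 4.1583 + 28.1488
= 33.0386
Step 2: Total measure of domain = 0.55 + 0.83 + 2.92 = 4.3
Step 3: Average value = 33.0386 / 4.3 = 7.683395


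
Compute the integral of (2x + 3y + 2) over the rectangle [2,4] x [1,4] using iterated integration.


By Fubini, integrate in x first, then y.
Step 1: Fix y, integrate over x in [2,4]:
  integral(2x + 3y + 2, x=2..4)
  = 2*(4^2 - 2^2)/2 + (3y + 2)*(4 - 2)
  = 12 + (3y + 2)*2
  = 12 + 6y + 4
  = 16 + 6y
Step 2: Integrate over y in [1,4]:
  integral(16 + 6y, y=1..4)
  = 16*3 + 6*(4^2 - 1^2)/2
  = 48 + 45
  = 93


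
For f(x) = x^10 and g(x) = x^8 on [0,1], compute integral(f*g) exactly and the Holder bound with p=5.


Step 1: Exact integral of f*g = integral(x^18, 0, 1) = 1/19
     = 0.052632
Step 2: Holder bound with p=5, q=1.25:
  ||f||_p = (integral x^50 dx)^(1/5) = (1/51)^(1/5) = 0.455497
  ||g||_q = (integral x^10 dx)^(1/1.25) = (1/11)^(1/1.25) = 0.146854
Step 3: Holder bound = ||f||_p * ||g||_q = 0.455497 * 0.146854 = 0.066892
Verification: 0.052632 <= 0.066892 (Holder holds)


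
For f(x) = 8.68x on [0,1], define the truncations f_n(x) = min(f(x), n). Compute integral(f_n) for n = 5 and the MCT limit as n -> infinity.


f(x) = 8.68x on [0,1]; f_n(x) = min(8.68x, n). At n = 5:
Step 1: f(x) reaches 5 at x = 5/8.68 = 0.576037
Step 2: integral(f_5) = integral(8.68x, 0, 0.576037) + integral(5, 0.576037, 1)
       = 8.68*0.576037^2/2 + 5*(1 - 0.576037)
       = 1.440092 + 2.119816
       = 3.559908
Step 3: As n -> infinity, f_n increases to f, so by MCT integral(f_n) -> integral(f) = 8.68/2 = 4.34.
Convergence: integral(f_5) = 3.559908 -> 4.34 as n -> infinity


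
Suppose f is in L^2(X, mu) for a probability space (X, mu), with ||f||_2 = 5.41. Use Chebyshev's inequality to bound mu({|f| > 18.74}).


Chebyshev/Markov inequality: mu(|f| > eps) <= (||f||_p / eps)^p
Step 1: ||f||_2 / eps = 5.41 / 18.74 = 0.288687
Step 2: Raise to power p = 2:
  (0.288687)^2 = 0.08334
Step 3: Therefore mu(|f| > 18.74) <= 0.08334


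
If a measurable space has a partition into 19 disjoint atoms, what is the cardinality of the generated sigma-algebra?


Each element of the sigma-algebra is a union of some subset of the 19 atoms.
The number of such subsets is 2^19 = 524288.


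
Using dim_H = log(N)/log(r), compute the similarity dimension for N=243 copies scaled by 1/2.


For a self-similar set with N copies scaled by 1/r:
dim_H = log(N)/log(r) = log(243)/log(2)
= 5.493061/0.693147
= 7.924813


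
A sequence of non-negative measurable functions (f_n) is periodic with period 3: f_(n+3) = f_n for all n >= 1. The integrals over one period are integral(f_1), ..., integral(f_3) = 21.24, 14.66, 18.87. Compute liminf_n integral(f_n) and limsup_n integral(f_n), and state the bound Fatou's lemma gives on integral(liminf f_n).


The sequence (integral(f_n)) is periodic with period 3, repeating the values 21.24, 14.66, 18.87 indefinitely.
Step 1: For a periodic sequence, every tail (a_m, a_(m+1), ...) contains all 3 period values infinitely often.
Step 2: Hence inf of every tail = min of the period values = min(21.24, 14.66, 18.87) = 14.66.
        liminf_n integral(f_n) = sup over m of (inf of tail from m) = 14.66.
Step 3: Similarly sup of every tail = max of the period values = 21.24.
        limsup_n integral(f_n) = 21.24.
Step 4: Fatou's lemma: integral(liminf_n f_n) <= liminf_n integral(f_n) = 14.66.
        So the integral of the pointwise liminf is at most 14.66.


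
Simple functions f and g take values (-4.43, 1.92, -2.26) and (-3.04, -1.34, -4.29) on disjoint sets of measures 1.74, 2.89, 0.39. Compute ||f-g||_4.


Step 1: Compute differences f_i - g_i:
  -4.43 - -3.04 = -1.39
  1.92 - -1.34 = 3.26
  -2.26 - -4.29 = 2.03
Step 2: Compute |diff|^4 * measure for each set:
  |-1.39|^4 * 1.74 = 3.73301 * 1.74 = 6.495438
  |3.26|^4 * 2.89 = 112.945882 * 2.89 = 326.413598
  |2.03|^4 * 0.39 = 16.981817 * 0.39 = 6.622909
Step 3: Sum = 339.531945
Step 4: ||f-g||_4 = (339.531945)^(1/4) = 4.292597


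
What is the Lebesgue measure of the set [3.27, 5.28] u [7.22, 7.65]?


For pairwise disjoint intervals, m(union) = sum of lengths.
= (5.28 - 3.27) + (7.65 - 7.22)
= 2.01 + 0.43
= 2.44


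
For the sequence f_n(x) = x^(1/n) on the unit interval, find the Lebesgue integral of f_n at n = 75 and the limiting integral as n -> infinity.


At n = 75: f_75(x) = x^(1/75).
Step 1: integral(x^(1/75), 0, 1) = [x^(1/75+1) / (1/75+1)] from 0 to 1
     = 1 / (1/75 + 1) = 1 / ((75+1)/75) = 75/(75+1)
     = 75/76 = 0.986842
Step 2: As n -> infinity, f_n(x) = x^(1/n) -> 1 for x in (0,1], and f_n is increasing in n.
By MCT, lim_n integral(f_n) = integral(lim_n f_n) = integral(1, 0, 1) = 1.
Step 3: Verify convergence: 75/76 = 0.986842 -> 1


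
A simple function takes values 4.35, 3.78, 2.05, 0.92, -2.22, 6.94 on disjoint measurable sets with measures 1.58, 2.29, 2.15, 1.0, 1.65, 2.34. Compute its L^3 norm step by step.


Step 1: Compute |f_i|^3 for each value:
  |4.35|^3 = 82.312875
  |3.78|^3 = 54.010152
  |2.05|^3 = 8.615125
  |0.92|^3 = 0.778688
  |-2.22|^3 = 10.941048
  |6.94|^3 = 334.255384
Step 2: Multiply by measures and sum:
  82.312875 * 1.58 = 130.054342
  54.010152 * 2.29 = 123.683248
  8.615125 * 2.15 = 18.522519
  0.778688 * 1.0 = 0.778688
  10.941048 * 1.65 = 18.052729
  334.255384 * 2.34 = 782.157599
Sum = 130.054342 + 123.683248 + 18.522519 + 0.778688 + 18.052729 + 782.157599 = 1073.249125
Step 3: Take the p-th root:
||f||_3 = (1073.249125)^(1/3) = 10.238434


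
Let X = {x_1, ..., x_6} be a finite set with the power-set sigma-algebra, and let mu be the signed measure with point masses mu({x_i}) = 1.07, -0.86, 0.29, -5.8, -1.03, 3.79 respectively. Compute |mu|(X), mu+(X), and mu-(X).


Step 1: Every measurable set is a union of atoms (the cells / points), so a Hahn decomposition is
  obtained by grouping atoms by sign: P = union of atoms with mu > 0, N = union of the remaining atoms.
  Atoms in P (indices): 1, 3, 6;  atoms in N (indices): 2, 4, 5
  Positive values: 1.07, 0.29, 3.79
  Negative values: -0.86, -5.8, -1.03
Step 2: mu+(X) = mu(P) = sum of positive atom values = 5.15
Step 3: mu-(X) = -mu(N) = sum of |negative atom values| = 7.69
Step 4: |mu|(X) = mu+(X) + mu-(X) = 5.15 + 7.69 = 12.84


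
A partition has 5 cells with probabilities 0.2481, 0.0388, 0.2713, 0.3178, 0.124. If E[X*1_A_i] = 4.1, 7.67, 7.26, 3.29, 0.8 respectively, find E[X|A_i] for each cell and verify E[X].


For each cell A_i: E[X|A_i] = E[X*1_A_i] / P(A_i)
Step 1: E[X|A_1] = 4.1 / 0.2481 = 16.525595
Step 2: E[X|A_2] = 7.67 / 0.0388 = 197.680412
Step 3: E[X|A_3] = 7.26 / 0.2713 = 26.760044
Step 4: E[X|A_4] = 3.29 / 0.3178 = 10.352423
Step 5: E[X|A_5] = 0.8 / 0.124 = 6.451613
Verification: E[X] = sum E[X*1_A_i] = 4.1 + 7.67 + 7.26 + 3.29 + 0.8 = 23.12


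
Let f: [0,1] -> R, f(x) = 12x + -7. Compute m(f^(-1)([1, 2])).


f^(-1)([1, 2]) = {x : 1 <= 12x + -7 <= 2}
Solving: (1 - -7)/12 <= x <= (2 - -7)/12
= [0.666667, 0.75]
Intersecting with [0,1]: [0.666667, 0.75]
Measure = 0.75 - 0.666667 = 0.083333


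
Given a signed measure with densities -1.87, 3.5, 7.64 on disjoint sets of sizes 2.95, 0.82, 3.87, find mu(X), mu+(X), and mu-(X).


Step 1: Compute signed measure on each set:
  Set 1: -1.87 * 2.95 = -5.5165
  Set 2: 3.5 * 0.82 = 2.87
  Set 3: 7.64 * 3.87 = 29.5668
Step 2: Total signed measure = (-5.5165) + (2.87) + (29.5668)
     = 26.9203
Step 3: Positive part mu+(X) = sum of positive contributions = 32.4368
Step 4: Negative part mu-(X) = |sum of negative contributions| = 5.5165


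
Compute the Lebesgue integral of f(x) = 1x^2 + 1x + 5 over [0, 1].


The Lebesgue integral of a Riemann-integrable function agrees with the Riemann integral.
Antiderivative F(x) = (1/3)x^3 + (1/2)x^2 + 5x
F(1) = (1/3)*1^3 + (1/2)*1^2 + 5*1
     = (1/3)*1 + (1/2)*1 + 5*1
     = 0.333333 + 0.5 + 5
     = 5.833333
F(0) = 0.0
Integral = F(1) - F(0) = 5.833333 - 0.0 = 5.833333


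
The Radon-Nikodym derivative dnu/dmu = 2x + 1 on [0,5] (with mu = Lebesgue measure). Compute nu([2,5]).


nu(A) = integral_A (dnu/dmu) dmu = integral_2^5 (2x + 1) dx
Step 1: Antiderivative F(x) = (2/2)x^2 + 1x
Step 2: F(5) = (2/2)*5^2 + 1*5 = 25 + 5 = 30
Step 3: F(2) = (2/2)*2^2 + 1*2 = 4 + 2 = 6
Step 4: nu([2,5]) = F(5) - F(2) = 30 - 6 = 24


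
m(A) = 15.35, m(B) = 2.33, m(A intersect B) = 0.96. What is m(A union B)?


By inclusion-exclusion: m(A u B) = m(A) + m(B) - m(A n B)
= 15.35 + 2.33 - 0.96
= 16.72


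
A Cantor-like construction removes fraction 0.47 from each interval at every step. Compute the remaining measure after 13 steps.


Step 1: At each step, fraction remaining = 1 - 0.47 = 0.53
Step 2: After 13 steps, measure = (0.53)^13
Result = 2.603672e-04


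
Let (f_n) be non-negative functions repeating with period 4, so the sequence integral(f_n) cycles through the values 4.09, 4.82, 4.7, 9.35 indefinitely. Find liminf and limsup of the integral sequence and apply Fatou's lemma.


The sequence (integral(f_n)) is periodic with period 4, repeating the values 4.09, 4.82, 4.7, 9.35 indefinitely.
Step 1: For a periodic sequence, every tail (a_m, a_(m+1), ...) contains all 4 period values infinitely often.
Step 2: Hence inf of every tail = min of the period values = min(4.09, 4.82, 4.7, 9.35) = 4.09.
        liminf_n integral(f_n) = sup over m of (inf of tail from m) = 4.09.
Step 3: Similarly sup of every tail = max of the period values = 9.35.
        limsup_n integral(f_n) = 9.35.
Step 4: Fatou's lemma: integral(liminf_n f_n) <= liminf_n integral(f_n) = 4.09.
        So the integral of the pointwise liminf is at most 4.09.


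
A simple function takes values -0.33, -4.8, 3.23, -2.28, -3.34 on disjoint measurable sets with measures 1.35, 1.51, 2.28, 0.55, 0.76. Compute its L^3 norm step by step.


Step 1: Compute |f_i|^3 for each value:
  |-0.33|^3 = 0.035937
  |-4.8|^3 = 110.592
  |3.23|^3 = 33.698267
  |-2.28|^3 = 11.852352
  |-3.34|^3 = 37.259704
Step 2: Multiply by measures and sum:
  0.035937 * 1.35 = 0.048515
  110.592 * 1.51 = 166.99392
  33.698267 * 2.28 = 76.832049
  11.852352 * 0.55 = 6.518794
  37.259704 * 0.76 = 28.317375
Sum = 0.048515 + 166.99392 + 76.832049 + 6.518794 + 28.317375 = 278.710652
Step 3: Take the p-th root:
||f||_3 = (278.710652)^(1/3) = 6.532075


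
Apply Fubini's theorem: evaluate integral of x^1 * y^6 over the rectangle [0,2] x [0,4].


By Fubini's theorem, the double integral factors as a product of single integrals:
Step 1: integral_0^2 x^1 dx = [x^2/2] from 0 to 2
     = 2^2/2 = 2
Step 2: integral_0^4 y^6 dy = [y^7/7] from 0 to 4
     = 4^7/7 = 2340.571429
Step 3: Double integral = 2 * 2340.571429 = 4681.142857


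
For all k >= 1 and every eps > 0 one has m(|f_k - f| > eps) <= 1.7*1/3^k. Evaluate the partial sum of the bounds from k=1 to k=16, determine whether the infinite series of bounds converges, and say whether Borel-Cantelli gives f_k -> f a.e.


Step 1: List the terms 1.7*1/3^k for k = 1 to 16:
  k=1: 0.566667
  k=2: 0.188889
  k=3: 0.062963
  k=4: 0.020988
  k=5: 0.006996
  k=6: 0.002332
  k=7: 7.773205e-04
  k=8: 2.591068e-04
  k=9: 8.636895e-05
  k=10: 2.878965e-05
  k=11: 9.596550e-06
  k=12: 3.198850e-06
  k=13: 1.066283e-06
  k=14: 3.554278e-07
  k=15: 1.184759e-07
  k=16: 3.949197e-08
Step 2: Partial sum = 0.566667 + 0.188889 + 0.062963 + 0.020988 + 0.006996 + 0.002332 + 7.773205e-04 + 2.591068e-04 + 8.636895e-05 + 2.878965e-05 + 9.596550e-06 + 3.198850e-06 + 1.066283e-06 + 3.554278e-07 + 1.184759e-07 + 3.949197e-08
     = 0.85
Step 3: The full series sum_(k>=1) 1.7*1/3^k converges (geometric series with ratio 1/3 < 1; a constant multiple of a convergent series converges).
Step 4: Fix eps > 0. Since sum_k m(|f_k - f| > eps) < infinity, the Borel-Cantelli lemma gives
        m(limsup_k {|f_k - f| > eps}) = 0, i.e. for a.e. x, |f_k(x) - f(x)| <= eps for all large k.
        Applying this with eps = 1/j for j = 1, 2, ... and intersecting the countably many full-measure sets,
        for a.e. x we get limsup_k |f_k(x) - f(x)| <= 1/j for every j, hence f_k -> f almost everywhere.
Conclusion: series converges; Borel-Cantelli yields f_k -> f a.e.


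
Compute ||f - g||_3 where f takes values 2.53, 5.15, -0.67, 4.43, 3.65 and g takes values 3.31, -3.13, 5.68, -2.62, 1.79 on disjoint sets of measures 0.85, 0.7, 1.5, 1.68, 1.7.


Step 1: Compute differences f_i - g_i:
  2.53 - 3.31 = -0.78
  5.15 - -3.13 = 8.28
  -0.67 - 5.68 = -6.35
  4.43 - -2.62 = 7.05
  3.65 - 1.79 = 1.86
Step 2: Compute |diff|^3 * measure for each set:
  |-0.78|^3 * 0.85 = 0.474552 * 0.85 = 0.403369
  |8.28|^3 * 0.7 = 567.663552 * 0.7 = 397.364486
  |-6.35|^3 * 1.5 = 256.047875 * 1.5 = 384.071812
  |7.05|^3 * 1.68 = 350.402625 * 1.68 = 588.67641
  |1.86|^3 * 1.7 = 6.434856 * 1.7 = 10.939255
Step 3: Sum = 1381.455333
Step 4: ||f-g||_3 = (1381.455333)^(1/3) = 11.137275


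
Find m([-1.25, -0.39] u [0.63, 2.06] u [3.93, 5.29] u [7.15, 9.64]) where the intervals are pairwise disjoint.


For pairwise disjoint intervals, m(union) = sum of lengths.
= (-0.39 - -1.25) + (2.06 - 0.63) + (5.29 - 3.93) + (9.64 - 7.15)
= 0.86 + 1.43 + 1.36 + 2.49
= 6.14


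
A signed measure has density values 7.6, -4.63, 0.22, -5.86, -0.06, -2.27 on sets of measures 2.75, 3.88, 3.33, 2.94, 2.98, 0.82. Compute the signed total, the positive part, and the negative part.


Step 1: Compute signed measure on each set:
  Set 1: 7.6 * 2.75 = 20.9
  Set 2: -4.63 * 3.88 = -17.9644
  Set 3: 0.22 * 3.33 = 0.7326
  Set 4: -5.86 * 2.94 = -17.2284
  Set 5: -0.06 * 2.98 = -0.1788
  Set 6: -2.27 * 0.82 = -1.8614
Step 2: Total signed measure = (20.9) + (-17.9644) + (0.7326) + (-17.2284) + (-0.1788) + (-1.8614)
     = -15.6004
Step 3: Positive part mu+(X) = sum of positive contributions = 21.6326
Step 4: Negative part mu-(X) = |sum of negative contributions| = 37.233


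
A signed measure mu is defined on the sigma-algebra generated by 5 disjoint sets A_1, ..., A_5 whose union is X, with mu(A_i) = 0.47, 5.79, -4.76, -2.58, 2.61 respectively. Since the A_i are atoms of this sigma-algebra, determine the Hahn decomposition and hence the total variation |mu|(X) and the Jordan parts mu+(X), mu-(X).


Step 1: Every measurable set is a union of atoms (the cells / points), so a Hahn decomposition is
  obtained by grouping atoms by sign: P = union of atoms with mu > 0, N = union of the remaining atoms.
  Atoms in P (indices): 1, 2, 5;  atoms in N (indices): 3, 4
  Positive values: 0.47, 5.79, 2.61
  Negative values: -4.76, -2.58
Step 2: mu+(X) = mu(P) = sum of positive atom values = 8.87
Step 3: mu-(X) = -mu(N) = sum of |negative atom values| = 7.34
Step 4: |mu|(X) = mu+(X) + mu-(X) = 8.87 + 7.34 = 16.21


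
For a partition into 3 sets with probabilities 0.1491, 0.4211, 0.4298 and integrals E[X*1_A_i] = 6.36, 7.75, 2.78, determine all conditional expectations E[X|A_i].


For each cell A_i: E[X|A_i] = E[X*1_A_i] / P(A_i)
Step 1: E[X|A_1] = 6.36 / 0.1491 = 42.655936
Step 2: E[X|A_2] = 7.75 / 0.4211 = 18.40418
Step 3: E[X|A_3] = 2.78 / 0.4298 = 6.468125
Verification: E[X] = sum E[X*1_A_i] = 6.36 + 7.75 + 2.78 = 16.89
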